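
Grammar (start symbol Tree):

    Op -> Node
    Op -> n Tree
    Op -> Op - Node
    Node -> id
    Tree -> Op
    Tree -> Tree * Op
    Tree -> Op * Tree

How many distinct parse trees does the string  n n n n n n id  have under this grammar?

Parse trees for n n n n n n id:
  [Tree [Op n [Tree [Op n [Tree [Op n [Tree [Op n [Tree [Op n [Tree [Op n [Tree [Op [Node id]]]]]]]]]]]]]]]

1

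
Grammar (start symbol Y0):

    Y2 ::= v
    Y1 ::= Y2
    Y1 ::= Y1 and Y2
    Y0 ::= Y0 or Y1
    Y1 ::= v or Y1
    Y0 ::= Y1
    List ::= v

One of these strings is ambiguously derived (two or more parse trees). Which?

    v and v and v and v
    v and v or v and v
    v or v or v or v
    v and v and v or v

v and v and v and v: 1 tree
v and v or v and v: 1 tree
v or v or v or v: 8 trees
v and v and v or v: 1 tree

v or v or v or v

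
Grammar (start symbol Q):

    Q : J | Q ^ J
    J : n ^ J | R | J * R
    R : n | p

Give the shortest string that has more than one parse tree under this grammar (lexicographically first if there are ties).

length 1: no string has ≥2 trees
length 3: n ^ n has 2 parse trees

Two derivations of n ^ n:
  Q ⇒ J ⇒ n ^ J ⇒ n ^ R ⇒ n ^ n
  Q ⇒ Q ^ J ⇒ J ^ J ⇒ R ^ J ⇒ n ^ J ⇒ n ^ R ⇒ n ^ n

n ^ n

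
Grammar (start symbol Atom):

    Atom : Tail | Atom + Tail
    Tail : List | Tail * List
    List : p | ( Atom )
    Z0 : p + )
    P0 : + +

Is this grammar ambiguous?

Only Atom, Tail, List are reachable from Atom; ignoring the rest: This is a standard precedence ladder (Atom over Tail over List), with each level left-recursive on its own operator ('+' at Atom, '*' at Tail). That structure is LR(1), hence unambiguous.

Unambiguous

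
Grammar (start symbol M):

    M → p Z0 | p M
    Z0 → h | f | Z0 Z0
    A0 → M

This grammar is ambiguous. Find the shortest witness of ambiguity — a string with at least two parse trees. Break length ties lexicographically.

p f f f

length 2: no string has ≥2 trees
length 3: no string has ≥2 trees
length 4: p f f f has 2 parse trees

Two derivations of p f f f:
  M ⇒ p Z0 ⇒ p Z0 Z0 ⇒ p f Z0 ⇒ p f Z0 Z0 ⇒ p f f Z0 ⇒ p f f f
  M ⇒ p Z0 ⇒ p Z0 Z0 ⇒ p Z0 Z0 Z0 ⇒ p f Z0 Z0 ⇒ p f f Z0 ⇒ p f f f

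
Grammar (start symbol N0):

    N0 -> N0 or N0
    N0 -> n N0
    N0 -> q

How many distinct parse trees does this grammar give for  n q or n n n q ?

2

Parse trees for n q or n n n q:
  [N0 [N0 n [N0 q]] or [N0 n [N0 n [N0 n [N0 q]]]]]
  [N0 n [N0 [N0 q] or [N0 n [N0 n [N0 n [N0 q]]]]]]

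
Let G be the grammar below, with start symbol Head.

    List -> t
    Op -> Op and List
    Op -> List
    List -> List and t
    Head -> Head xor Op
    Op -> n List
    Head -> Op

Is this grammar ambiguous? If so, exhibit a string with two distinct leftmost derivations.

Witness: t and t

Derivation 1: Head ⇒ Op ⇒ Op and List ⇒ List and List ⇒ t and List ⇒ t and t
Derivation 2: Head ⇒ Op ⇒ List ⇒ List and t ⇒ t and t

Two distinct leftmost derivations for the same string.

Ambiguous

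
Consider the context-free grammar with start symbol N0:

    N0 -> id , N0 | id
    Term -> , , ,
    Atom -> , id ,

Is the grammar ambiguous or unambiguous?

Unambiguous

Only N0 is reachable from N0; ignoring the rest: Right-recursive list with a separator: after each atom, whether the separator follows determines the rule. One parse per string.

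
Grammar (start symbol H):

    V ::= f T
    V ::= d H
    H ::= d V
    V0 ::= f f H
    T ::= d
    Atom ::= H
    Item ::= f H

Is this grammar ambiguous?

Only H, V, T are reachable from H; ignoring the rest: Restricted to the reachable nonterminals, every rule has the form A → t or A → t B, and no two rules for the same A share a first terminal. The grammar encodes a DFA — one run per string.

Unambiguous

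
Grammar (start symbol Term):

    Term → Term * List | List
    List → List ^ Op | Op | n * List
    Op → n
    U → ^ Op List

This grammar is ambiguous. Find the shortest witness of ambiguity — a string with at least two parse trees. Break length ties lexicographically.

n * n

length 1: no string has ≥2 trees
length 3: n * n has 2 parse trees

Two derivations of n * n:
  Term ⇒ Term * List ⇒ List * List ⇒ Op * List ⇒ n * List ⇒ n * Op ⇒ n * n
  Term ⇒ List ⇒ n * List ⇒ n * Op ⇒ n * n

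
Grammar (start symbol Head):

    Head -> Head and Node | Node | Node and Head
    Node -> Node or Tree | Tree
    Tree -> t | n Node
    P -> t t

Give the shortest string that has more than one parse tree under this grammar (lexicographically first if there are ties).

length 1: no string has ≥2 trees
length 2: no string has ≥2 trees
length 3: t and t has 2 parse trees

Two derivations of t and t:
  Head ⇒ Head and Node ⇒ Node and Node ⇒ Tree and Node ⇒ t and Node ⇒ t and Tree ⇒ t and t
  Head ⇒ Node and Head ⇒ Tree and Head ⇒ t and Head ⇒ t and Node ⇒ t and Tree ⇒ t and t

t and t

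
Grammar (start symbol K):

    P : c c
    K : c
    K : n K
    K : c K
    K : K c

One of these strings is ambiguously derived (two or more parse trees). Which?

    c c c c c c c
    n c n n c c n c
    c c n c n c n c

c c c c c c c: 64 trees
n c n n c c n c: 1 tree
c c n c n c n c: 1 tree

c c c c c c c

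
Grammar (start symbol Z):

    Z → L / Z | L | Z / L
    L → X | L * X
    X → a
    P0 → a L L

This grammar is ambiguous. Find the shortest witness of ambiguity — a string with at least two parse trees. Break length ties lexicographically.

a / a

length 1: no string has ≥2 trees
length 3: a / a has 2 parse trees

Two derivations of a / a:
  Z ⇒ L / Z ⇒ X / Z ⇒ a / Z ⇒ a / L ⇒ a / X ⇒ a / a
  Z ⇒ Z / L ⇒ L / L ⇒ X / L ⇒ a / L ⇒ a / X ⇒ a / a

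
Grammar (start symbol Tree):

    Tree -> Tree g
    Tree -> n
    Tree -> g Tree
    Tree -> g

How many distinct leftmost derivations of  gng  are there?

Parse trees for gng:
  [Tree [Tree g [Tree n]] g]
  [Tree g [Tree [Tree n] g]]

2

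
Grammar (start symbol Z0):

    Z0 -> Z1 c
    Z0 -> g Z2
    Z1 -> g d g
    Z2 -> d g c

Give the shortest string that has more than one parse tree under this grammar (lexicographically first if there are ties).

g d g c

length 4: g d g c has 2 parse trees

Two derivations of g d g c:
  Z0 ⇒ Z1 c ⇒ g d g c
  Z0 ⇒ g Z2 ⇒ g d g c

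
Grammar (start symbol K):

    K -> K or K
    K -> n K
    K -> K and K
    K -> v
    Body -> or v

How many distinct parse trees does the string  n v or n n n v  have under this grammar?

2

Parse trees for n v or n n n v:
  [K [K n [K v]] or [K n [K n [K n [K v]]]]]
  [K n [K [K v] or [K n [K n [K n [K v]]]]]]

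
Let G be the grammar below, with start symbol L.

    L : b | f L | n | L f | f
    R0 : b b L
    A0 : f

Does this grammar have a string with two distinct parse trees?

Ambiguous

Witness: f f

Derivation 1: L ⇒ f L ⇒ f f
Derivation 2: L ⇒ L f ⇒ f f

Two distinct leftmost derivations for the same string.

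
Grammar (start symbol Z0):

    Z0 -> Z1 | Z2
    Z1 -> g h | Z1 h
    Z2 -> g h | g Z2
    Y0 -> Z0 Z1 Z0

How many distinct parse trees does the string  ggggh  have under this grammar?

Parse trees for ggggh:
  [Z0 [Z2 g [Z2 g [Z2 g [Z2 g h]]]]]

1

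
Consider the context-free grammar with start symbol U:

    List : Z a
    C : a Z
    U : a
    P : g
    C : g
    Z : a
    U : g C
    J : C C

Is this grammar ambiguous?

Unambiguous

(List, P, J are unreachable from U, so their rules don't affect L(U).) Each reachable nonterminal has at most one production per leading terminal, and all productions are right-linear; the derivation is determined token-by-token.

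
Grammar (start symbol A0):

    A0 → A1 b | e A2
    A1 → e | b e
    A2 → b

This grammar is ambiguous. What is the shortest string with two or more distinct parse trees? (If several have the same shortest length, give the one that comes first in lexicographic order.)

length 2: e b has 2 parse trees

Two derivations of e b:
  A0 ⇒ A1 b ⇒ e b
  A0 ⇒ e A2 ⇒ e b

e b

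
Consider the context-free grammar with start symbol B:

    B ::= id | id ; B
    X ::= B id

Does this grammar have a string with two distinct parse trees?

Unambiguous

Only B is reachable from B; ignoring the rest: The reachable grammar is A → atom sep A | atom. Each atom is followed by either the separator (recurse) or end-of-string (stop) — no choice point.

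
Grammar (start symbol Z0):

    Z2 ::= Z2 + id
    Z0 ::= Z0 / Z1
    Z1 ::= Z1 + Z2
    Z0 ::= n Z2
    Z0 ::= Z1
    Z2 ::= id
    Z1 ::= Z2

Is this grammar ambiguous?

Ambiguous

Witness: id + id

Derivation 1: Z0 ⇒ Z1 ⇒ Z1 + Z2 ⇒ Z2 + Z2 ⇒ id + Z2 ⇒ id + id
Derivation 2: Z0 ⇒ Z1 ⇒ Z2 ⇒ Z2 + id ⇒ id + id

Two distinct leftmost derivations for the same string.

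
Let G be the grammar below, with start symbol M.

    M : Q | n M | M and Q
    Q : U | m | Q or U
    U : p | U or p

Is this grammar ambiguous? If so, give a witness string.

Ambiguous

Witness: p or p

Derivation 1: M ⇒ Q ⇒ U ⇒ U or p ⇒ p or p
Derivation 2: M ⇒ Q ⇒ Q or U ⇒ U or U ⇒ p or U ⇒ p or p

Two distinct leftmost derivations for the same string.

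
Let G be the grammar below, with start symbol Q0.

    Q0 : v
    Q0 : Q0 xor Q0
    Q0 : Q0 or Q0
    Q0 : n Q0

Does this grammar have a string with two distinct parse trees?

Witness: n v or v

Derivation 1: Q0 ⇒ Q0 or Q0 ⇒ n Q0 or Q0 ⇒ n v or Q0 ⇒ n v or v
Derivation 2: Q0 ⇒ n Q0 ⇒ n Q0 or Q0 ⇒ n v or Q0 ⇒ n v or v

Two distinct leftmost derivations for the same string.

Ambiguous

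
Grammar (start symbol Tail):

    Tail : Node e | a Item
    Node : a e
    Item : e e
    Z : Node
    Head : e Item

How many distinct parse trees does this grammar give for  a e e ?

Parse trees for a e e:
  [Tail [Node a e] e]
  [Tail a [Item e e]]

2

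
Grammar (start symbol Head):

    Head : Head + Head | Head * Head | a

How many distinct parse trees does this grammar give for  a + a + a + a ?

Parse trees for a + a + a + a:
  [Head [Head a] + [Head [Head a] + [Head [Head a] + [Head a]]]]
  [Head [Head a] + [Head [Head [Head a] + [Head a]] + [Head a]]]
  [Head [Head [Head a] + [Head a]] + [Head [Head a] + [Head a]]]
  [Head [Head [Head a] + [Head [Head a] + [Head a]]] + [Head a]]
  [Head [Head [Head [Head a] + [Head a]] + [Head a]] + [Head a]]

5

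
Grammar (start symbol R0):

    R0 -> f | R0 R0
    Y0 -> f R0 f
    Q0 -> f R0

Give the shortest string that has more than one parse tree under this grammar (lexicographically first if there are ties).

f f f

length 1: no string has ≥2 trees
length 2: no string has ≥2 trees
length 3: f f f has 2 parse trees

Two derivations of f f f:
  R0 ⇒ R0 R0 ⇒ f R0 ⇒ f R0 R0 ⇒ f f R0 ⇒ f f f
  R0 ⇒ R0 R0 ⇒ R0 R0 R0 ⇒ f R0 R0 ⇒ f f R0 ⇒ f f f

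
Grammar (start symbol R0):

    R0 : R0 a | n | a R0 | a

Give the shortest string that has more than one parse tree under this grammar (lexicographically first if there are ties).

a a

length 1: no string has ≥2 trees
length 2: a a has 2 parse trees

Two derivations of a a:
  R0 ⇒ R0 a ⇒ a a
  R0 ⇒ a R0 ⇒ a a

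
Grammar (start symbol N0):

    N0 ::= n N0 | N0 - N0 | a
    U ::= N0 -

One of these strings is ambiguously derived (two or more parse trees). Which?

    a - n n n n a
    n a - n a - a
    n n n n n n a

n a - n a - a

a - n n n n a: 1 tree
n a - n a - a: 7 trees
n n n n n n a: 1 tree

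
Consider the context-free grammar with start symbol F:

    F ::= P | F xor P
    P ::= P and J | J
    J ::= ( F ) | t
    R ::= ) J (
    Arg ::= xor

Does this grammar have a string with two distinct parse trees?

Unambiguous

(R, Arg are unreachable from F, so their rules don't affect L(F).) This is a standard precedence ladder (F over P over J), with each level left-recursive on its own operator ('xor' at F, 'and' at P). That structure is LR(1), hence unambiguous.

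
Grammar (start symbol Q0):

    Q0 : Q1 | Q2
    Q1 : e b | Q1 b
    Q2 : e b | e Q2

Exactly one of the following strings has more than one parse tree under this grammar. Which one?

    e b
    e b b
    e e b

e b: 2 trees
e b b: 1 tree
e e b: 1 tree

e b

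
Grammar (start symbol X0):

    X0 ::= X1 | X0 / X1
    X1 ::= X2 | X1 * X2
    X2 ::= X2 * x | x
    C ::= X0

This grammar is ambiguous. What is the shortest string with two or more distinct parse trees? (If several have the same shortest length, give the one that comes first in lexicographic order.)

x * x

length 1: no string has ≥2 trees
length 3: x * x has 2 parse trees

Two derivations of x * x:
  X0 ⇒ X1 ⇒ X2 ⇒ X2 * x ⇒ x * x
  X0 ⇒ X1 ⇒ X1 * X2 ⇒ X2 * X2 ⇒ x * X2 ⇒ x * x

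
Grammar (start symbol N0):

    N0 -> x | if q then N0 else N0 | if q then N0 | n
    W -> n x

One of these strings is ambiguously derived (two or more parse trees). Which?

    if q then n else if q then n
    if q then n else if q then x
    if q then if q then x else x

if q then n else if q then n: 1 tree
if q then n else if q then x: 1 tree
if q then if q then x else x: 2 trees

if q then if q then x else x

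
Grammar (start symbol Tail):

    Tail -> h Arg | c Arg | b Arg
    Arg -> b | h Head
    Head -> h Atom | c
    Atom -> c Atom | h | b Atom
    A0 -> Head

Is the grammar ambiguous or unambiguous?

(A0 is unreachable from Tail, so its rules don't affect L(Tail).) Restricted to the reachable nonterminals, every rule has the form A → t or A → t B, and no two rules for the same A share a first terminal. The grammar encodes a DFA — one run per string.

Unambiguous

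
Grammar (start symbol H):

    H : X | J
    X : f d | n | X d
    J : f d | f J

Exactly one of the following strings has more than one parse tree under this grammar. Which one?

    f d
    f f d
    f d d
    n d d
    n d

f d: 2 trees
f f d: 1 tree
f d d: 1 tree
n d d: 1 tree
n d: 1 tree

f d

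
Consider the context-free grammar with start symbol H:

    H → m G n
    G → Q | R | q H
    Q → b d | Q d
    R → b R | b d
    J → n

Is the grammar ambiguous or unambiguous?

Witness: m b d n

Derivation 1: H ⇒ m G n ⇒ m Q n ⇒ m b d n
Derivation 2: H ⇒ m G n ⇒ m R n ⇒ m b d n

Two distinct leftmost derivations for the same string.

Ambiguous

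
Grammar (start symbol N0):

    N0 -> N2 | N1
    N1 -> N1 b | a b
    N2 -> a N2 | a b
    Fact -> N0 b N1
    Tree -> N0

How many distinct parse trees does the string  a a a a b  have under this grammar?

Parse trees for a a a a b:
  [N0 [N2 a [N2 a [N2 a [N2 a b]]]]]

1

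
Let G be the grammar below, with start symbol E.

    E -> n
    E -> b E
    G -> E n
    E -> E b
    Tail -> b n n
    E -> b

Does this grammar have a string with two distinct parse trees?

Ambiguous

Witness: b b

Derivation 1: E ⇒ b E ⇒ b b
Derivation 2: E ⇒ E b ⇒ b b

Two distinct leftmost derivations for the same string.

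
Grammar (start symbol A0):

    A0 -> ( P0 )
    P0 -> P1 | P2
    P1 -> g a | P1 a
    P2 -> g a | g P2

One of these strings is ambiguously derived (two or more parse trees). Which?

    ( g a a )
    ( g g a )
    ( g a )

( g a a ): 1 tree
( g g a ): 1 tree
( g a ): 2 trees

( g a )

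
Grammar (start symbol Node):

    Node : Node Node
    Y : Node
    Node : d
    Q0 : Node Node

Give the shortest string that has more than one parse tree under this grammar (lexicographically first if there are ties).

d d d

length 1: no string has ≥2 trees
length 2: no string has ≥2 trees
length 3: d d d has 2 parse trees

Two derivations of d d d:
  Node ⇒ Node Node ⇒ Node Node Node ⇒ d Node Node ⇒ d d Node ⇒ d d d
  Node ⇒ Node Node ⇒ d Node ⇒ d Node Node ⇒ d d Node ⇒ d d d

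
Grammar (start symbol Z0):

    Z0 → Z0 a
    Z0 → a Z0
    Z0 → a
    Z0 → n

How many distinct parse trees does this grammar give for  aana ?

Parse trees for aana:
  [Z0 [Z0 a [Z0 a [Z0 n]]] a]
  [Z0 a [Z0 [Z0 a [Z0 n]] a]]
  [Z0 a [Z0 a [Z0 [Z0 n] a]]]

3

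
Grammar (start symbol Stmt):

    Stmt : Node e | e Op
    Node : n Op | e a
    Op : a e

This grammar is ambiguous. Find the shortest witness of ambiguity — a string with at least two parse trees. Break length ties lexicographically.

length 3: e a e has 2 parse trees

Two derivations of e a e:
  Stmt ⇒ Node e ⇒ e a e
  Stmt ⇒ e Op ⇒ e a e

e a e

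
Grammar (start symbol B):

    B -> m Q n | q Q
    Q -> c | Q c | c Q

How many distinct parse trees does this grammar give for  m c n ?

1

Parse trees for m c n:
  [B m [Q c] n]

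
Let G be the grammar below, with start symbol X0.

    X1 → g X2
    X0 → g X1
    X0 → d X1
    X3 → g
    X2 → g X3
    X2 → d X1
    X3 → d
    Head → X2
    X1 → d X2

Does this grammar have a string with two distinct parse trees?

Unambiguous

(Head is unreachable from X0, so its rules don't affect L(X0).) The reachable rules are right-linear with at most one rule per (nonterminal, next-terminal) pair. Each input token forces the next rule, so parsing is deterministic.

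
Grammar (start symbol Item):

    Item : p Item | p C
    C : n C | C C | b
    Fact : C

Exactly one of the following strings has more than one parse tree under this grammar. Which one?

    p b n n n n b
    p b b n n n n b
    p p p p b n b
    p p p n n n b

p b b n n n n b

p b n n n n b: 1 tree
p b b n n n n b: 2 trees
p p p p b n b: 1 tree
p p p n n n b: 1 tree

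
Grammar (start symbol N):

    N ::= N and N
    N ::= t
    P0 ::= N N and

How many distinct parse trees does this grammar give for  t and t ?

1

Parse trees for t and t:
  [N [N t] and [N t]]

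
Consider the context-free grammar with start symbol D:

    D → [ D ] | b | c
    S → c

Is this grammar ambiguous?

Only D is reachable from D; ignoring the rest: L(D) is { openⁿ atom closeⁿ : n ≥ 0 }. The bracket depth fixes n, and the derivation is forced at every step.

Unambiguous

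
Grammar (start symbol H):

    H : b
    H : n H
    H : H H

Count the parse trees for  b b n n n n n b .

2

Parse trees for b b n n n n n b:
  [H [H b] [H [H b] [H n [H n [H n [H n [H n [H b]]]]]]]]
  [H [H [H b] [H b]] [H n [H n [H n [H n [H n [H b]]]]]]]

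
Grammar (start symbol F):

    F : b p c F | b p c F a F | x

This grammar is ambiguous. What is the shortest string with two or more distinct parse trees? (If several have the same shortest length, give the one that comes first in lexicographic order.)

length 1: no string has ≥2 trees
length 4: no string has ≥2 trees
length 6: no string has ≥2 trees
length 7: no string has ≥2 trees
length 9: b p c b p c x a x has 2 parse trees

Two derivations of b p c b p c x a x:
  F ⇒ b p c F ⇒ b p c b p c F a F ⇒ b p c b p c x a F ⇒ b p c b p c x a x
  F ⇒ b p c F a F ⇒ b p c b p c F a F ⇒ b p c b p c x a F ⇒ b p c b p c x a x

b p c b p c x a x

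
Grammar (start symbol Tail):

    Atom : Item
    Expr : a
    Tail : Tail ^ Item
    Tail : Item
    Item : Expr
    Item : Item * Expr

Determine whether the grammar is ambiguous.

(Atom is unreachable from Tail, so its rules don't affect L(Tail).) The grammar is stratified — Tail handles '^' (left-recursive), Item handles '*', Expr atoms. Each operator has a fixed associativity and precedence level, so every string has one parse.

Unambiguous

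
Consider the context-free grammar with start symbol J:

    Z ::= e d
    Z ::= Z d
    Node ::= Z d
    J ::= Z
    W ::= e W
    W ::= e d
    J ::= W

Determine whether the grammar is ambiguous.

Ambiguous

Witness: e d

Derivation 1: J ⇒ Z ⇒ e d
Derivation 2: J ⇒ W ⇒ e d

Two distinct leftmost derivations for the same string.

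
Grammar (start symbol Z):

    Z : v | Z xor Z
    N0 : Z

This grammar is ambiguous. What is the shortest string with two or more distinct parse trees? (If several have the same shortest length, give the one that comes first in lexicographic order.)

length 1: no string has ≥2 trees
length 3: no string has ≥2 trees
length 5: v xor v xor v has 2 parse trees

Two derivations of v xor v xor v:
  Z ⇒ Z xor Z ⇒ v xor Z ⇒ v xor Z xor Z ⇒ v xor v xor Z ⇒ v xor v xor v
  Z ⇒ Z xor Z ⇒ Z xor Z xor Z ⇒ v xor Z xor Z ⇒ v xor v xor Z ⇒ v xor v xor v

v xor v xor v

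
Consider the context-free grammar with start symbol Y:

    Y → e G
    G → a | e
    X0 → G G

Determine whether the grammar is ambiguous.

Only Y, G are reachable from Y; ignoring the rest: Each reachable nonterminal has at most one production per leading terminal, and all productions are right-linear; the derivation is determined token-by-token.

Unambiguous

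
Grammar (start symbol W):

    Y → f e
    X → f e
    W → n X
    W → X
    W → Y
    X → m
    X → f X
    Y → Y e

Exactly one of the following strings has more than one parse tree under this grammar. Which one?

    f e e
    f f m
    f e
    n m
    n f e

f e e: 1 tree
f f m: 1 tree
f e: 2 trees
n m: 1 tree
n f e: 1 tree

f e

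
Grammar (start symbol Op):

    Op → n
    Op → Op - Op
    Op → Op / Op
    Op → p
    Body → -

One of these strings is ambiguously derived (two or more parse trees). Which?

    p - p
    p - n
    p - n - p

p - n - p

p - p: 1 tree
p - n: 1 tree
p - n - p: 2 trees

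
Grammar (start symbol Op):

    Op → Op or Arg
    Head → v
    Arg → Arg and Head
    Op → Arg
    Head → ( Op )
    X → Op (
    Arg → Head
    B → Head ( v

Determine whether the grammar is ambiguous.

Only Op, Arg, Head are reachable from Op; ignoring the rest: The grammar is stratified — Op handles 'or' (left-recursive), Arg handles 'and', Head atoms. Each operator has a fixed associativity and precedence level, so every string has one parse.

Unambiguous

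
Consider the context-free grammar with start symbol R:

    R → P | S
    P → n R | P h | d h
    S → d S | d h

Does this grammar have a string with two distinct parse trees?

Witness: d h

Derivation 1: R ⇒ P ⇒ d h
Derivation 2: R ⇒ S ⇒ d h

Two distinct leftmost derivations for the same string.

Ambiguous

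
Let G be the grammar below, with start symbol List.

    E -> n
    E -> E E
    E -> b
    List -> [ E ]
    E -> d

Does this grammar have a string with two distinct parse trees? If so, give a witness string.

Witness: [ b b b ]

Derivation 1: List ⇒ [ E ] ⇒ [ E E ] ⇒ [ E E E ] ⇒ [ b E E ] ⇒ [ b b E ] ⇒ [ b b b ]
Derivation 2: List ⇒ [ E ] ⇒ [ E E ] ⇒ [ b E ] ⇒ [ b E E ] ⇒ [ b b E ] ⇒ [ b b b ]

Two distinct leftmost derivations for the same string.

Ambiguous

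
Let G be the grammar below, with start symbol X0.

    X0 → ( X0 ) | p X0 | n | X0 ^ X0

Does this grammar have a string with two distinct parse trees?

Ambiguous

Witness: p n ^ n

Derivation 1: X0 ⇒ p X0 ⇒ p X0 ^ X0 ⇒ p n ^ X0 ⇒ p n ^ n
Derivation 2: X0 ⇒ X0 ^ X0 ⇒ p X0 ^ X0 ⇒ p n ^ X0 ⇒ p n ^ n

Two distinct leftmost derivations for the same string.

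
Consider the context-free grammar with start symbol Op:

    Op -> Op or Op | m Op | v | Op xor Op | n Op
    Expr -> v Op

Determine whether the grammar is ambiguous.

Ambiguous

Witness: m v or v

Derivation 1: Op ⇒ Op or Op ⇒ m Op or Op ⇒ m v or Op ⇒ m v or v
Derivation 2: Op ⇒ m Op ⇒ m Op or Op ⇒ m v or Op ⇒ m v or v

Two distinct leftmost derivations for the same string.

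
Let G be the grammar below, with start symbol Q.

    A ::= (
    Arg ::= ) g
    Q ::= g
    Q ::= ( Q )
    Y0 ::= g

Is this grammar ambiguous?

(A, Y0, Arg are unreachable from Q, so their rules don't affect L(Q).) L(Q) is { openⁿ atom closeⁿ : n ≥ 0 }. The bracket depth fixes n, and the derivation is forced at every step.

Unambiguous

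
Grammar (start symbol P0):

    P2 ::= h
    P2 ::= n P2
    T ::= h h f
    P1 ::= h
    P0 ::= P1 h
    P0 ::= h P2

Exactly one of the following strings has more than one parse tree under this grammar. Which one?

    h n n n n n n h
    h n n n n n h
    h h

h h

h n n n n n n h: 1 tree
h n n n n n h: 1 tree
h h: 2 trees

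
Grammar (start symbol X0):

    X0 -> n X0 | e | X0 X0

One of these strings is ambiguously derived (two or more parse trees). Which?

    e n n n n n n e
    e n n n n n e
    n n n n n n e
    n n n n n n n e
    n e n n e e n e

n e n n e e n e

e n n n n n n e: 1 tree
e n n n n n e: 1 tree
n n n n n n e: 1 tree
n n n n n n n e: 1 tree
n e n n e e n e: 34 trees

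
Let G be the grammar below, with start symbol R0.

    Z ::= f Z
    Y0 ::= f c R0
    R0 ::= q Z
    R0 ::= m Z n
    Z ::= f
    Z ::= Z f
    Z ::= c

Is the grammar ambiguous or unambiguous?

Witness: q f f

Derivation 1: R0 ⇒ q Z ⇒ q f Z ⇒ q f f
Derivation 2: R0 ⇒ q Z ⇒ q Z f ⇒ q f f

Two distinct leftmost derivations for the same string.

Ambiguous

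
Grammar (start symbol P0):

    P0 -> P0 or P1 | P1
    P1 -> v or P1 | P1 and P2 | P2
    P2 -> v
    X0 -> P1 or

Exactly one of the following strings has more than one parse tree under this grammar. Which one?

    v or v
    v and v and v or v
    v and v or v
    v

v or v

v or v: 2 trees
v and v and v or v: 1 tree
v and v or v: 1 tree
v: 1 tree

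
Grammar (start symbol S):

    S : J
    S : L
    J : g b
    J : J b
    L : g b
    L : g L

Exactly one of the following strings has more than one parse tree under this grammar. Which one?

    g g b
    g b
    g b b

g g b: 1 tree
g b: 2 trees
g b b: 1 tree

g b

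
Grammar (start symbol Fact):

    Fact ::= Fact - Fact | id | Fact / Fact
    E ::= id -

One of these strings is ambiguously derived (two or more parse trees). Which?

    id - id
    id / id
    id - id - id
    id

id - id - id

id - id: 1 tree
id / id: 1 tree
id - id - id: 2 trees
id: 1 tree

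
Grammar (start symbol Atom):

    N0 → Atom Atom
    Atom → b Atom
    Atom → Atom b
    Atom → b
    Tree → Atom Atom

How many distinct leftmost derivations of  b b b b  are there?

8

Parse trees for b b b b:
  [Atom b [Atom b [Atom b [Atom b]]]]
  [Atom b [Atom b [Atom [Atom b] b]]]
  [Atom b [Atom [Atom b [Atom b]] b]]
  [Atom b [Atom [Atom [Atom b] b] b]]
  [Atom [Atom b [Atom b [Atom b]]] b]
  [Atom [Atom b [Atom [Atom b] b]] b]
  [Atom [Atom [Atom b [Atom b]] b] b]
  [Atom [Atom [Atom [Atom b] b] b] b]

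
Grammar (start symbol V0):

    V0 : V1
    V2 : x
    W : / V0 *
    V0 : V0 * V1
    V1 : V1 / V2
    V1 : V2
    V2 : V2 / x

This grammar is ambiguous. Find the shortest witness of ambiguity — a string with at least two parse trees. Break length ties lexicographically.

length 1: no string has ≥2 trees
length 3: x / x has 2 parse trees

Two derivations of x / x:
  V0 ⇒ V1 ⇒ V1 / V2 ⇒ V2 / V2 ⇒ x / V2 ⇒ x / x
  V0 ⇒ V1 ⇒ V2 ⇒ V2 / x ⇒ x / x

x / x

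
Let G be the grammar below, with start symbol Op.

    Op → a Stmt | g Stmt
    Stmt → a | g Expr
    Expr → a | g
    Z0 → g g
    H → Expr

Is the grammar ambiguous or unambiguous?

Only Op, Stmt, Expr are reachable from Op; ignoring the rest: Each reachable nonterminal has at most one production per leading terminal, and all productions are right-linear; the derivation is determined token-by-token.

Unambiguous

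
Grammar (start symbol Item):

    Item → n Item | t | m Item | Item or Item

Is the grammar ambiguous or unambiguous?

Witness: m t or t

Derivation 1: Item ⇒ m Item ⇒ m Item or Item ⇒ m t or Item ⇒ m t or t
Derivation 2: Item ⇒ Item or Item ⇒ m Item or Item ⇒ m t or Item ⇒ m t or t

Two distinct leftmost derivations for the same string.

Ambiguous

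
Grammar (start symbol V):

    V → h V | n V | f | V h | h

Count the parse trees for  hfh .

2

Parse trees for hfh:
  [V h [V [V f] h]]
  [V [V h [V f]] h]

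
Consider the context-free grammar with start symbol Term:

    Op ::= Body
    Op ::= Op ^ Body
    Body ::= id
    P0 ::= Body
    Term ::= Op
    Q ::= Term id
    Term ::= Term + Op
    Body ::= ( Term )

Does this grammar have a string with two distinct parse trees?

Unambiguous

Only Term, Op, Body are reachable from Term; ignoring the rest: This is a standard precedence ladder (Term over Op over Body), with each level left-recursive on its own operator ('+' at Term, '^' at Op). That structure is LR(1), hence unambiguous.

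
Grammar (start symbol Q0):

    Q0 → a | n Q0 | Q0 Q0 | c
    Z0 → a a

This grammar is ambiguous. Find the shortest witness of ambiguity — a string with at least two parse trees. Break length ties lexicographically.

length 1: no string has ≥2 trees
length 2: no string has ≥2 trees
length 3: a a a has 2 parse trees

Two derivations of a a a:
  Q0 ⇒ Q0 Q0 ⇒ a Q0 ⇒ a Q0 Q0 ⇒ a a Q0 ⇒ a a a
  Q0 ⇒ Q0 Q0 ⇒ Q0 Q0 Q0 ⇒ a Q0 Q0 ⇒ a a Q0 ⇒ a a a

a a a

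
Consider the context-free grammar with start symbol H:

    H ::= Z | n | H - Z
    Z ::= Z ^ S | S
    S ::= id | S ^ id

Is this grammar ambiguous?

Ambiguous

Witness: id ^ id

Derivation 1: H ⇒ Z ⇒ Z ^ S ⇒ S ^ S ⇒ id ^ S ⇒ id ^ id
Derivation 2: H ⇒ Z ⇒ S ⇒ S ^ id ⇒ id ^ id

Two distinct leftmost derivations for the same string.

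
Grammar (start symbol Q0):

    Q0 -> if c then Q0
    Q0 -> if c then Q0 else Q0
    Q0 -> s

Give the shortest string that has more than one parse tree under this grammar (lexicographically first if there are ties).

length 1: no string has ≥2 trees
length 4: no string has ≥2 trees
length 6: no string has ≥2 trees
length 7: no string has ≥2 trees
length 9: if c then if c then s else s has 2 parse trees

Two derivations of if c then if c then s else s:
  Q0 ⇒ if c then Q0 ⇒ if c then if c then Q0 else Q0 ⇒ if c then if c then s else Q0 ⇒ if c then if c then s else s
  Q0 ⇒ if c then Q0 else Q0 ⇒ if c then if c then Q0 else Q0 ⇒ if c then if c then s else Q0 ⇒ if c then if c then s else s

if c then if c then s else s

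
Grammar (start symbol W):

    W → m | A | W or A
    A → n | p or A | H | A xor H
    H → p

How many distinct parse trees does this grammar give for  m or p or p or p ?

4

Parse trees for m or p or p or p:
  [W [W m] or [A p or [A p or [A [H p]]]]]
  [W [W [W m] or [A [H p]]] or [A p or [A [H p]]]]
  [W [W [W m] or [A p or [A [H p]]]] or [A [H p]]]
  [W [W [W [W m] or [A [H p]]] or [A [H p]]] or [A [H p]]]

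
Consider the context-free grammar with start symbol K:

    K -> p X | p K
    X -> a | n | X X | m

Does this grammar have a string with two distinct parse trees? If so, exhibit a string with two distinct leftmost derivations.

Witness: p a a a

Derivation 1: K ⇒ p X ⇒ p X X ⇒ p a X ⇒ p a X X ⇒ p a a X ⇒ p a a a
Derivation 2: K ⇒ p X ⇒ p X X ⇒ p X X X ⇒ p a X X ⇒ p a a X ⇒ p a a a

Two distinct leftmost derivations for the same string.

Ambiguous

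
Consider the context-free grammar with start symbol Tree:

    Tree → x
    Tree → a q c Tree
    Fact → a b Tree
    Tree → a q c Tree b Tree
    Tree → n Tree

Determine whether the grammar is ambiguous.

Witness: a q c a q c x b x

Derivation 1: Tree ⇒ a q c Tree ⇒ a q c a q c Tree b Tree ⇒ a q c a q c x b Tree ⇒ a q c a q c x b x
Derivation 2: Tree ⇒ a q c Tree b Tree ⇒ a q c a q c Tree b Tree ⇒ a q c a q c x b Tree ⇒ a q c a q c x b x

Two distinct leftmost derivations for the same string.

Ambiguous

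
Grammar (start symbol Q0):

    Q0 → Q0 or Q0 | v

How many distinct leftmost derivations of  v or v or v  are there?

Parse trees for v or v or v:
  [Q0 [Q0 v] or [Q0 [Q0 v] or [Q0 v]]]
  [Q0 [Q0 [Q0 v] or [Q0 v]] or [Q0 v]]

2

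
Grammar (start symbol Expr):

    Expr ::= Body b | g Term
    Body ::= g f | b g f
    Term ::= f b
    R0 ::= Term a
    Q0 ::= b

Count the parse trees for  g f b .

2

Parse trees for g f b:
  [Expr [Body g f] b]
  [Expr g [Term f b]]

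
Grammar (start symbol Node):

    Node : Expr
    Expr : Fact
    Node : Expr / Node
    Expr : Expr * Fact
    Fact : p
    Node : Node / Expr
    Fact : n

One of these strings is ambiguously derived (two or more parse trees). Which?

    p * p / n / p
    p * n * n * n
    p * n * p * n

p * p / n / p

p * p / n / p: 4 trees
p * n * n * n: 1 tree
p * n * p * n: 1 tree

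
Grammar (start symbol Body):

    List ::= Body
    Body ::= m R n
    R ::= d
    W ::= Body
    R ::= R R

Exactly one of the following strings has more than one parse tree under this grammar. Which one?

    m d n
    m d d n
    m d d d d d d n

m d d d d d d n

m d n: 1 tree
m d d n: 1 tree
m d d d d d d n: 42 trees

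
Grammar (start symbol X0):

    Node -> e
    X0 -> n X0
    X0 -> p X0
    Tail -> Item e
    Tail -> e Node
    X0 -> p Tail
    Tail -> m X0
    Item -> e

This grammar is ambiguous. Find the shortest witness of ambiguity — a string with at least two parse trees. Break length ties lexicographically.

p e e

length 3: p e e has 2 parse trees

Two derivations of p e e:
  X0 ⇒ p Tail ⇒ p Item e ⇒ p e e
  X0 ⇒ p Tail ⇒ p e Node ⇒ p e e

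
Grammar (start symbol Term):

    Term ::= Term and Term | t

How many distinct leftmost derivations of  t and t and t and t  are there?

Parse trees for t and t and t and t:
  [Term [Term t] and [Term [Term t] and [Term [Term t] and [Term t]]]]
  [Term [Term t] and [Term [Term [Term t] and [Term t]] and [Term t]]]
  [Term [Term [Term t] and [Term t]] and [Term [Term t] and [Term t]]]
  [Term [Term [Term t] and [Term [Term t] and [Term t]]] and [Term t]]
  [Term [Term [Term [Term t] and [Term t]] and [Term t]] and [Term t]]

5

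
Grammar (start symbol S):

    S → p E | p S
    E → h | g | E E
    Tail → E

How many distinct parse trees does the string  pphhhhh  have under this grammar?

Parse trees for pphhhhh (showing first 6 of 14):
  [S p [S p [E [E h] [E [E h] [E [E h] [E [E h] [E h]]]]]]]
  [S p [S p [E [E h] [E [E h] [E [E [E h] [E h]] [E h]]]]]]
  [S p [S p [E [E h] [E [E [E h] [E h]] [E [E h] [E h]]]]]]
  [S p [S p [E [E h] [E [E [E h] [E [E h] [E h]]] [E h]]]]]
  [S p [S p [E [E h] [E [E [E [E h] [E h]] [E h]] [E h]]]]]
  [S p [S p [E [E [E h] [E h]] [E [E h] [E [E h] [E h]]]]]]

14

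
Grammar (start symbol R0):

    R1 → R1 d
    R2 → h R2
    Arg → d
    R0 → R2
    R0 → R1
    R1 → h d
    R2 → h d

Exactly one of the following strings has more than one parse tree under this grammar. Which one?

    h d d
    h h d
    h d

h d

h d d: 1 tree
h h d: 1 tree
h d: 2 trees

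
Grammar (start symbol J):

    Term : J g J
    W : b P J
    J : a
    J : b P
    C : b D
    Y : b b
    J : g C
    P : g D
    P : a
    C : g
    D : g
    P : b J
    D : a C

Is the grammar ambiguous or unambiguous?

(Term, W, Y are unreachable from J, so their rules don't affect L(J).) Each reachable nonterminal has at most one production per leading terminal, and all productions are right-linear; the derivation is determined token-by-token.

Unambiguous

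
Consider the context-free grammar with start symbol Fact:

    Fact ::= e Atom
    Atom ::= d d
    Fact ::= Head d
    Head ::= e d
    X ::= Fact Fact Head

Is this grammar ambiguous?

Witness: e d d

Derivation 1: Fact ⇒ e Atom ⇒ e d d
Derivation 2: Fact ⇒ Head d ⇒ e d d

Two distinct leftmost derivations for the same string.

Ambiguous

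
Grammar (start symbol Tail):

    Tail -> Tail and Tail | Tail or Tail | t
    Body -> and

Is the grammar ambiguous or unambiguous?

Ambiguous

Witness: t and t and t

Derivation 1: Tail ⇒ Tail and Tail ⇒ Tail and Tail and Tail ⇒ t and Tail and Tail ⇒ t and t and Tail ⇒ t and t and t
Derivation 2: Tail ⇒ Tail and Tail ⇒ t and Tail ⇒ t and Tail and Tail ⇒ t and t and Tail ⇒ t and t and t

Two distinct leftmost derivations for the same string.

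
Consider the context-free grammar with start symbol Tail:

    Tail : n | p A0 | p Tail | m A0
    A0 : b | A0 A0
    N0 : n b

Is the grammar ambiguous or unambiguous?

Ambiguous

Witness: m b b b

Derivation 1: Tail ⇒ m A0 ⇒ m A0 A0 ⇒ m b A0 ⇒ m b A0 A0 ⇒ m b b A0 ⇒ m b b b
Derivation 2: Tail ⇒ m A0 ⇒ m A0 A0 ⇒ m A0 A0 A0 ⇒ m b A0 A0 ⇒ m b b A0 ⇒ m b b b

Two distinct leftmost derivations for the same string.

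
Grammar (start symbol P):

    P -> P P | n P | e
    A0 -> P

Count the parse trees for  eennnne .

Parse trees for eennnne:
  [P [P e] [P [P e] [P n [P n [P n [P n [P e]]]]]]]
  [P [P [P e] [P e]] [P n [P n [P n [P n [P e]]]]]]

2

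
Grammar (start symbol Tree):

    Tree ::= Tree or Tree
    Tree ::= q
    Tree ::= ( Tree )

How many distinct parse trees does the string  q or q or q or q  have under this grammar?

Parse trees for q or q or q or q:
  [Tree [Tree q] or [Tree [Tree q] or [Tree [Tree q] or [Tree q]]]]
  [Tree [Tree q] or [Tree [Tree [Tree q] or [Tree q]] or [Tree q]]]
  [Tree [Tree [Tree q] or [Tree q]] or [Tree [Tree q] or [Tree q]]]
  [Tree [Tree [Tree q] or [Tree [Tree q] or [Tree q]]] or [Tree q]]
  [Tree [Tree [Tree [Tree q] or [Tree q]] or [Tree q]] or [Tree q]]

5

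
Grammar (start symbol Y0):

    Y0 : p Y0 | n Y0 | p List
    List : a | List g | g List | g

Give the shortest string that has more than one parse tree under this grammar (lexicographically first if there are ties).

length 2: no string has ≥2 trees
length 3: p g g has 2 parse trees

Two derivations of p g g:
  Y0 ⇒ p List ⇒ p List g ⇒ p g g
  Y0 ⇒ p List ⇒ p g List ⇒ p g g

p g g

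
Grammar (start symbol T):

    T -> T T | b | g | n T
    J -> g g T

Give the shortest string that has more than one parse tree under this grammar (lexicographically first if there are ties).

b b b

length 1: no string has ≥2 trees
length 2: no string has ≥2 trees
length 3: b b b has 2 parse trees

Two derivations of b b b:
  T ⇒ T T ⇒ T T T ⇒ b T T ⇒ b b T ⇒ b b b
  T ⇒ T T ⇒ b T ⇒ b T T ⇒ b b T ⇒ b b b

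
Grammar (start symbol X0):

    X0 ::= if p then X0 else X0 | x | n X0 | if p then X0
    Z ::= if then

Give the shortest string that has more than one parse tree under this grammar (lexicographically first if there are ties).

if p then if p then x else x

length 1: no string has ≥2 trees
length 2: no string has ≥2 trees
length 3: no string has ≥2 trees
length 4: no string has ≥2 trees
length 5: no string has ≥2 trees
length 6: no string has ≥2 trees
length 7: no string has ≥2 trees
length 8: no string has ≥2 trees
length 9: if p then if p then x else x has 2 parse trees

Two derivations of if p then if p then x else x:
  X0 ⇒ if p then X0 else X0 ⇒ if p then if p then X0 else X0 ⇒ if p then if p then x else X0 ⇒ if p then if p then x else x
  X0 ⇒ if p then X0 ⇒ if p then if p then X0 else X0 ⇒ if p then if p then x else X0 ⇒ if p then if p then x else x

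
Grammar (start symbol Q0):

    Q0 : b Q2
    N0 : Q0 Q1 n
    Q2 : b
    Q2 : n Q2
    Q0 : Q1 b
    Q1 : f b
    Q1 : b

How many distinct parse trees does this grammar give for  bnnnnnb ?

1

Parse trees for bnnnnnb:
  [Q0 b [Q2 n [Q2 n [Q2 n [Q2 n [Q2 n [Q2 b]]]]]]]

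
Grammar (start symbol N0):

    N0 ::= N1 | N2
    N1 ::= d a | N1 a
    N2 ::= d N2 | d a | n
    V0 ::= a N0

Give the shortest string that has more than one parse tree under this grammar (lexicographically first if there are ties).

d a

length 1: no string has ≥2 trees
length 2: d a has 2 parse trees

Two derivations of d a:
  N0 ⇒ N1 ⇒ d a
  N0 ⇒ N2 ⇒ d a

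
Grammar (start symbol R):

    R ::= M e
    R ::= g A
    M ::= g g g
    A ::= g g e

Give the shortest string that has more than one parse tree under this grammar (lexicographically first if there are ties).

length 4: g g g e has 2 parse trees

Two derivations of g g g e:
  R ⇒ M e ⇒ g g g e
  R ⇒ g A ⇒ g g g e

g g g e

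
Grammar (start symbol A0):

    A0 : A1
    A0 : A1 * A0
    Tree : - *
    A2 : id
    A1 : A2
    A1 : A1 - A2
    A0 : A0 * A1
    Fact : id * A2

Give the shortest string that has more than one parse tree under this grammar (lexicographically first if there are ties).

length 1: no string has ≥2 trees
length 3: id * id has 2 parse trees

Two derivations of id * id:
  A0 ⇒ A1 * A0 ⇒ A2 * A0 ⇒ id * A0 ⇒ id * A1 ⇒ id * A2 ⇒ id * id
  A0 ⇒ A0 * A1 ⇒ A1 * A1 ⇒ A2 * A1 ⇒ id * A1 ⇒ id * A2 ⇒ id * id

id * id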